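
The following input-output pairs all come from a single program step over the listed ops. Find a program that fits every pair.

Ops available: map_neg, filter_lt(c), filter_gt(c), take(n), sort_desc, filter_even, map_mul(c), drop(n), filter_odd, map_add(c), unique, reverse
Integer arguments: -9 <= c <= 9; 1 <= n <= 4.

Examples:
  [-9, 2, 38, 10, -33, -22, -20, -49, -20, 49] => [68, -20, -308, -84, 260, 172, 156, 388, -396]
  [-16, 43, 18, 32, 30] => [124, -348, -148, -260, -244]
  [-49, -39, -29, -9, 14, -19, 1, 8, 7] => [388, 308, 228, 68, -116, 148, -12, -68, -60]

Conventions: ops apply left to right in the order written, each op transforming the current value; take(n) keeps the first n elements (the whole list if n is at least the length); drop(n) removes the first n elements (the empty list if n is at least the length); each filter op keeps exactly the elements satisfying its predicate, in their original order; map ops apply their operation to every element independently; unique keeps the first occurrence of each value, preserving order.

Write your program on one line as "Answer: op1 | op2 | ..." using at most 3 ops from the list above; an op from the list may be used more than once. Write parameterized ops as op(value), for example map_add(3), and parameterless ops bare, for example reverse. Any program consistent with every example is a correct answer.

map_mul(-8) | map_add(-4) | unique

Check, running the answer program on each example:
  [-9, 2, 38, 10, -33, -22, -20, -49, -20, 49] -> [72, -16, -304, -80, 264, 176, 160, 392, 160, -392] -> [68, -20, -308, -84, 260, 172, 156, 388, 156, -396] -> [68, -20, -308, -84, 260, 172, 156, 388, -396]
  [-16, 43, 18, 32, 30] -> [128, -344, -144, -256, -240] -> [124, -348, -148, -260, -244] -> [124, -348, -148, -260, -244]
  [-49, -39, -29, -9, 14, -19, 1, 8, 7] -> [392, 312, 232, 72, -112, 152, -8, -64, -56] -> [388, 308, 228, 68, -116, 148, -12, -68, -60] -> [388, 308, 228, 68, -116, 148, -12, -68, -60]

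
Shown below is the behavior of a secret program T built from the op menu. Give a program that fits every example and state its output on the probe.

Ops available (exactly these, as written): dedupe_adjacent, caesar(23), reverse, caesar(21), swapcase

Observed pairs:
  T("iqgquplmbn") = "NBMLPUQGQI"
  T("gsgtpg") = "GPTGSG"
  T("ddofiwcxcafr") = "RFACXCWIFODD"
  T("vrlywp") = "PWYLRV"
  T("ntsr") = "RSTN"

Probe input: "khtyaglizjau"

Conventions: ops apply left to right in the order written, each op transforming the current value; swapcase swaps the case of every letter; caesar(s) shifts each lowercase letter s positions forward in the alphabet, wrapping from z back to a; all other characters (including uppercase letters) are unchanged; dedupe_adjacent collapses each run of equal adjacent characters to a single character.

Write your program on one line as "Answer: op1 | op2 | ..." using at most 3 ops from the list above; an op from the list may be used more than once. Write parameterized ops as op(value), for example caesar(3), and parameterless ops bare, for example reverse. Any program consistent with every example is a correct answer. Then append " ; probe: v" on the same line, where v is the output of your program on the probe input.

swapcase | reverse ; probe: "UAJZILGAYTHK"

Check, running the answer program on each example:
  "iqgquplmbn" -> "IQGQUPLMBN" -> "NBMLPUQGQI"
  "gsgtpg" -> "GSGTPG" -> "GPTGSG"
  "ddofiwcxcafr" -> "DDOFIWCXCAFR" -> "RFACXCWIFODD"
  "vrlywp" -> "VRLYWP" -> "PWYLRV"
  "ntsr" -> "NTSR" -> "RSTN"
  probe: "khtyaglizjau" -> "KHTYAGLIZJAU" -> "UAJZILGAYTHK"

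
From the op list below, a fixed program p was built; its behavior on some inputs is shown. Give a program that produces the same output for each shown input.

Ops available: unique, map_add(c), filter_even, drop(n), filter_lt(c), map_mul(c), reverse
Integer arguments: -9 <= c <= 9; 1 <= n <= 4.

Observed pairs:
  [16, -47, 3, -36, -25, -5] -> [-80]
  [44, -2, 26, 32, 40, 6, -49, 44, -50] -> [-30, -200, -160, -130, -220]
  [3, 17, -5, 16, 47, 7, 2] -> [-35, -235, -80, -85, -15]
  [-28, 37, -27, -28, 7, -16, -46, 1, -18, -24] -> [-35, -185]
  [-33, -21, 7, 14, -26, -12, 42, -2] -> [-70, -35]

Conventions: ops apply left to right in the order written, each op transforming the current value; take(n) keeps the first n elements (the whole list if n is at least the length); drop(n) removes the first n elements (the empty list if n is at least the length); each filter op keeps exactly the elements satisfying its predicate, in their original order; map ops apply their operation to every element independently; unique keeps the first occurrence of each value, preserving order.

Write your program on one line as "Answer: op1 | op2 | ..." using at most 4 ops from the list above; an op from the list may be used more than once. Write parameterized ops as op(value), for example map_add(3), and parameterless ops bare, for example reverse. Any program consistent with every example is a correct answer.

map_mul(-5) | reverse | filter_lt(4) | drop(1)

Check, running the answer program on each example:
  [16, -47, 3, -36, -25, -5] -> [-80, 235, -15, 180, 125, 25] -> [25, 125, 180, -15, 235, -80] -> [-15, -80] -> [-80]
  [44, -2, 26, 32, 40, 6, -49, 44, -50] -> [-220, 10, -130, -160, -200, -30, 245, -220, 250] -> [250, -220, 245, -30, -200, -160, -130, 10, -220] -> [-220, -30, -200, -160, -130, -220] -> [-30, -200, -160, -130, -220]
  [3, 17, -5, 16, 47, 7, 2] -> [-15, -85, 25, -80, -235, -35, -10] -> [-10, -35, -235, -80, 25, -85, -15] -> [-10, -35, -235, -80, -85, -15] -> [-35, -235, -80, -85, -15]
  [-28, 37, -27, -28, 7, -16, -46, 1, -18, -24] -> [140, -185, 135, 140, -35, 80, 230, -5, 90, 120] -> [120, 90, -5, 230, 80, -35, 140, 135, -185, 140] -> [-5, -35, -185] -> [-35, -185]
  [-33, -21, 7, 14, -26, -12, 42, -2] -> [165, 105, -35, -70, 130, 60, -210, 10] -> [10, -210, 60, 130, -70, -35, 105, 165] -> [-210, -70, -35] -> [-70, -35]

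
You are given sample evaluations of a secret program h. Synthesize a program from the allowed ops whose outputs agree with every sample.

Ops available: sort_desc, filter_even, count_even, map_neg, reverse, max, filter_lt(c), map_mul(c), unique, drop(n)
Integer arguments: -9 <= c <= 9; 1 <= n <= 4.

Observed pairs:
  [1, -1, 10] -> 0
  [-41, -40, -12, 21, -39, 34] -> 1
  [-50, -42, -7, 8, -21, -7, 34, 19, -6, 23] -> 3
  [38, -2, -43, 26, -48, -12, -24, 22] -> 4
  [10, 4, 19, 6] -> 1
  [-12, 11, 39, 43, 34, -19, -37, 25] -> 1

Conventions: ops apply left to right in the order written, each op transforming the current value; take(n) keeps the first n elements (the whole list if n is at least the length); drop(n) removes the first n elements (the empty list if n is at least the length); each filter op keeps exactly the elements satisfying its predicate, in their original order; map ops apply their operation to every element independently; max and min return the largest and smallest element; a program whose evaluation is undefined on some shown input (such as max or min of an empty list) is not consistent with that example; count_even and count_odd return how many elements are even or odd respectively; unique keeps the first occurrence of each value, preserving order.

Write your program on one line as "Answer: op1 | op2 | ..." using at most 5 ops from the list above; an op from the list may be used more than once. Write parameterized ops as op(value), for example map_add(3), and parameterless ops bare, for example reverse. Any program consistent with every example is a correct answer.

unique | sort_desc | drop(3) | filter_lt(5) | count_even

Check, running the answer program on each example:
  [1, -1, 10] -> [1, -1, 10] -> [10, 1, -1] -> [] -> [] -> 0
  [-41, -40, -12, 21, -39, 34] -> [-41, -40, -12, 21, -39, 34] -> [34, 21, -12, -39, -40, -41] -> [-39, -40, -41] -> [-39, -40, -41] -> 1
  [-50, -42, -7, 8, -21, -7, 34, 19, -6, 23] -> [-50, -42, -7, 8, -21, 34, 19, -6, 23] -> [34, 23, 19, 8, -6, -7, -21, -42, -50] -> [8, -6, -7, -21, -42, -50] -> [-6, -7, -21, -42, -50] -> 3
  [38, -2, -43, 26, -48, -12, -24, 22] -> [38, -2, -43, 26, -48, -12, -24, 22] -> [38, 26, 22, -2, -12, -24, -43, -48] -> [-2, -12, -24, -43, -48] -> [-2, -12, -24, -43, -48] -> 4
  [10, 4, 19, 6] -> [10, 4, 19, 6] -> [19, 10, 6, 4] -> [4] -> [4] -> 1
  [-12, 11, 39, 43, 34, -19, -37, 25] -> [-12, 11, 39, 43, 34, -19, -37, 25] -> [43, 39, 34, 25, 11, -12, -19, -37] -> [25, 11, -12, -19, -37] -> [-12, -19, -37] -> 1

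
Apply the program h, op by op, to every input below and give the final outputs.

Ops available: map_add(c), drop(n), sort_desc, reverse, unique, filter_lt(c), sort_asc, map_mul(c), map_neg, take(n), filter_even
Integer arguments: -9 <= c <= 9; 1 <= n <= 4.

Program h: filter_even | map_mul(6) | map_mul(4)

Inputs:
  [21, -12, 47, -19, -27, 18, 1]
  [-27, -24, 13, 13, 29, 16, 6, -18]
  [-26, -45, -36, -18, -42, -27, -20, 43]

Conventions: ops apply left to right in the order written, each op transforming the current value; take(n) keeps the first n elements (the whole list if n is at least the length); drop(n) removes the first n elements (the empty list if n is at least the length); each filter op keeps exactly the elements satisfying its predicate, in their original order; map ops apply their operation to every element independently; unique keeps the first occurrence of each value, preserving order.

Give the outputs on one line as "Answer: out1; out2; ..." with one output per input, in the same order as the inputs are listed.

[-288, 432]; [-576, 384, 144, -432]; [-624, -864, -432, -1008, -480]

Execution, op by op:
  [21, -12, 47, -19, -27, 18, 1] -> [-12, 18] -> [-72, 108] -> [-288, 432]
  [-27, -24, 13, 13, 29, 16, 6, -18] -> [-24, 16, 6, -18] -> [-144, 96, 36, -108] -> [-576, 384, 144, -432]
  [-26, -45, -36, -18, -42, -27, -20, 43] -> [-26, -36, -18, -42, -20] -> [-156, -216, -108, -252, -120] -> [-624, -864, -432, -1008, -480]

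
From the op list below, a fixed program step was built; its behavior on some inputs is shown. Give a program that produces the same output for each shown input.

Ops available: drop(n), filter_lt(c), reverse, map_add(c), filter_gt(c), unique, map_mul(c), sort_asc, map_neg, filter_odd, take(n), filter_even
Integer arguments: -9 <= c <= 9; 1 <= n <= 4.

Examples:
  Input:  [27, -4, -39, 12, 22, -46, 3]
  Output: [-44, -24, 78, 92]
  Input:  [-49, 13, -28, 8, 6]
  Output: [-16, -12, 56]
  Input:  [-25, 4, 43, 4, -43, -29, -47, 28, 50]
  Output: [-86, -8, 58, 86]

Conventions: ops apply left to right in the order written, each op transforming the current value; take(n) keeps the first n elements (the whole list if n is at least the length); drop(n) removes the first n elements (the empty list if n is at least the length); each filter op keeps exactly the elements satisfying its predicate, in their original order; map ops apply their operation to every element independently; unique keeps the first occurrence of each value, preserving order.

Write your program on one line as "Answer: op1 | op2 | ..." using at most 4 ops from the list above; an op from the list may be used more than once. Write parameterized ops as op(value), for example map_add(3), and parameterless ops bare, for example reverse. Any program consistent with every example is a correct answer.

drop(2) | map_mul(-2) | take(4) | sort_asc

Check, running the answer program on each example:
  [27, -4, -39, 12, 22, -46, 3] -> [-39, 12, 22, -46, 3] -> [78, -24, -44, 92, -6] -> [78, -24, -44, 92] -> [-44, -24, 78, 92]
  [-49, 13, -28, 8, 6] -> [-28, 8, 6] -> [56, -16, -12] -> [56, -16, -12] -> [-16, -12, 56]
  [-25, 4, 43, 4, -43, -29, -47, 28, 50] -> [43, 4, -43, -29, -47, 28, 50] -> [-86, -8, 86, 58, 94, -56, -100] -> [-86, -8, 86, 58] -> [-86, -8, 58, 86]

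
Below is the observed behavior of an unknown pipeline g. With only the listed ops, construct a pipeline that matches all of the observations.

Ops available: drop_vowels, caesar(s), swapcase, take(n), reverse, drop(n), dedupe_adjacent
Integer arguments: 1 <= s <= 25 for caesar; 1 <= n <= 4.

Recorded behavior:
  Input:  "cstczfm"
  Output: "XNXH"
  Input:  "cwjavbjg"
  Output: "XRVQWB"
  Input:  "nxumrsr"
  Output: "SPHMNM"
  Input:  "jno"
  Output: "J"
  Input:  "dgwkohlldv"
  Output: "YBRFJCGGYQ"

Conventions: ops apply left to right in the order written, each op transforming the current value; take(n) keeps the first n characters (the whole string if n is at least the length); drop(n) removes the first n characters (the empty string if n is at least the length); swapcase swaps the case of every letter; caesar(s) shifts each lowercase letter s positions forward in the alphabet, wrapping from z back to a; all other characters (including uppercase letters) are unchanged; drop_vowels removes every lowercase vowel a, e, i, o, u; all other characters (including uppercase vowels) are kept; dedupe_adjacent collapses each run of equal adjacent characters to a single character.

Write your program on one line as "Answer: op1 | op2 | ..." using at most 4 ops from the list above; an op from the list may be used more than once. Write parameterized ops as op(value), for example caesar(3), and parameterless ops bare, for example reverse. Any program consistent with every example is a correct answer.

caesar(21) | drop_vowels | swapcase

Check, running the answer program on each example:
  "cstczfm" -> "xnoxuah" -> "xnxh" -> "XNXH"
  "cwjavbjg" -> "xrevqweb" -> "xrvqwb" -> "XRVQWB"
  "nxumrsr" -> "isphmnm" -> "sphmnm" -> "SPHMNM"
  "jno" -> "eij" -> "j" -> "J"
  "dgwkohlldv" -> "ybrfjcggyq" -> "ybrfjcggyq" -> "YBRFJCGGYQ"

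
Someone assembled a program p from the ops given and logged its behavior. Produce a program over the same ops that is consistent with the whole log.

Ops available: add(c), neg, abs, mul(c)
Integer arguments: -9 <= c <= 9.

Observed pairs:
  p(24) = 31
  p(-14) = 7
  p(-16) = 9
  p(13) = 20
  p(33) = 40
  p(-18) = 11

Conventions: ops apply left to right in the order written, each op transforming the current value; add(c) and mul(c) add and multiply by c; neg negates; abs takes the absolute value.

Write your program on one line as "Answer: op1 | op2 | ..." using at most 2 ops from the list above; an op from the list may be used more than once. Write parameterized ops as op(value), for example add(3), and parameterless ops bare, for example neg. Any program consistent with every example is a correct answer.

add(7) | abs

Check, running the answer program on each example:
  24 -> 31 -> 31
  -14 -> -7 -> 7
  -16 -> -9 -> 9
  13 -> 20 -> 20
  33 -> 40 -> 40
  -18 -> -11 -> 11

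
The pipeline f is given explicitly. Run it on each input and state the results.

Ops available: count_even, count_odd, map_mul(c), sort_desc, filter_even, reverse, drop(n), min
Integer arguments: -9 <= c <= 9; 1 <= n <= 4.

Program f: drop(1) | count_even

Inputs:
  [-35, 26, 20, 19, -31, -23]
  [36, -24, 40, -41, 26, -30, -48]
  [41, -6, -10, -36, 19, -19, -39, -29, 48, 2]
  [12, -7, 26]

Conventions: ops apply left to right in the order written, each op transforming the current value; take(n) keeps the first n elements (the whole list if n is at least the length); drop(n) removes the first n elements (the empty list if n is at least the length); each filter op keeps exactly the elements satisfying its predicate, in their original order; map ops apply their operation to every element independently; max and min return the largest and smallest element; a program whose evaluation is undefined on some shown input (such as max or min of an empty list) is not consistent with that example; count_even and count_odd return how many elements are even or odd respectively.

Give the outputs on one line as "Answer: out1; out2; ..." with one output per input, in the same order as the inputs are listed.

2; 5; 5; 1

Execution, op by op:
  [-35, 26, 20, 19, -31, -23] -> [26, 20, 19, -31, -23] -> 2
  [36, -24, 40, -41, 26, -30, -48] -> [-24, 40, -41, 26, -30, -48] -> 5
  [41, -6, -10, -36, 19, -19, -39, -29, 48, 2] -> [-6, -10, -36, 19, -19, -39, -29, 48, 2] -> 5
  [12, -7, 26] -> [-7, 26] -> 1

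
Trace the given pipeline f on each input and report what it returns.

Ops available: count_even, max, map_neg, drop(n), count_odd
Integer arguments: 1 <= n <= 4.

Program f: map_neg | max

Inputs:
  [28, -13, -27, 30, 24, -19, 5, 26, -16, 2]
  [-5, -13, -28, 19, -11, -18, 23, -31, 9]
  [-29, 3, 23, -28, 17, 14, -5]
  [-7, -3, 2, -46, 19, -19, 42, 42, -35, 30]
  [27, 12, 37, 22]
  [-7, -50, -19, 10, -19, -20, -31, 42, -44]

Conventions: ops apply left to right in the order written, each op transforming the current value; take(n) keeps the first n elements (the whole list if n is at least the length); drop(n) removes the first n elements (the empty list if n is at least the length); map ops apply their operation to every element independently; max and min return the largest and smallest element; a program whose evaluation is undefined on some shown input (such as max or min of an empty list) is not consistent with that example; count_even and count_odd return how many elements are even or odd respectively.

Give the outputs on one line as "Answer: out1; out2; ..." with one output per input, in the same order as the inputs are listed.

27; 31; 29; 46; -12; 50

Execution, op by op:
  [28, -13, -27, 30, 24, -19, 5, 26, -16, 2] -> [-28, 13, 27, -30, -24, 19, -5, -26, 16, -2] -> 27
  [-5, -13, -28, 19, -11, -18, 23, -31, 9] -> [5, 13, 28, -19, 11, 18, -23, 31, -9] -> 31
  [-29, 3, 23, -28, 17, 14, -5] -> [29, -3, -23, 28, -17, -14, 5] -> 29
  [-7, -3, 2, -46, 19, -19, 42, 42, -35, 30] -> [7, 3, -2, 46, -19, 19, -42, -42, 35, -30] -> 46
  [27, 12, 37, 22] -> [-27, -12, -37, -22] -> -12
  [-7, -50, -19, 10, -19, -20, -31, 42, -44] -> [7, 50, 19, -10, 19, 20, 31, -42, 44] -> 50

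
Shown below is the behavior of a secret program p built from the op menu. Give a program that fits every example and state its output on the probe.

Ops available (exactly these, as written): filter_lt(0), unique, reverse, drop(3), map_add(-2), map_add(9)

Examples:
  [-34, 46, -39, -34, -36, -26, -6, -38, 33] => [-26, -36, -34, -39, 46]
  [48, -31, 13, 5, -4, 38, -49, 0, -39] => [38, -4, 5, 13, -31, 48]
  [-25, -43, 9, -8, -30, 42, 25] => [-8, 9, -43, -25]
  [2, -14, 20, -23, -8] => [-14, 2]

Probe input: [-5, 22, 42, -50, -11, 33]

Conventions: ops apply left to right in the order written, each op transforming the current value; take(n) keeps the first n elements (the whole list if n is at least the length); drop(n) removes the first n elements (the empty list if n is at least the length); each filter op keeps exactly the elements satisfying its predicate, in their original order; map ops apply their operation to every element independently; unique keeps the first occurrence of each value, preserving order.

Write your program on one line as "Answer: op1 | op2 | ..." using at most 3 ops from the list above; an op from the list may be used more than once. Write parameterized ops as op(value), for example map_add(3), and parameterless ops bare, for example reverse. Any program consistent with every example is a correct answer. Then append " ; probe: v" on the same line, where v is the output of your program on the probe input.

reverse | unique | drop(3) ; probe: [42, 22, -5]

Check, running the answer program on each example:
  [-34, 46, -39, -34, -36, -26, -6, -38, 33] -> [33, -38, -6, -26, -36, -34, -39, 46, -34] -> [33, -38, -6, -26, -36, -34, -39, 46] -> [-26, -36, -34, -39, 46]
  [48, -31, 13, 5, -4, 38, -49, 0, -39] -> [-39, 0, -49, 38, -4, 5, 13, -31, 48] -> [-39, 0, -49, 38, -4, 5, 13, -31, 48] -> [38, -4, 5, 13, -31, 48]
  [-25, -43, 9, -8, -30, 42, 25] -> [25, 42, -30, -8, 9, -43, -25] -> [25, 42, -30, -8, 9, -43, -25] -> [-8, 9, -43, -25]
  [2, -14, 20, -23, -8] -> [-8, -23, 20, -14, 2] -> [-8, -23, 20, -14, 2] -> [-14, 2]
  probe: [-5, 22, 42, -50, -11, 33] -> [33, -11, -50, 42, 22, -5] -> [33, -11, -50, 42, 22, -5] -> [42, 22, -5]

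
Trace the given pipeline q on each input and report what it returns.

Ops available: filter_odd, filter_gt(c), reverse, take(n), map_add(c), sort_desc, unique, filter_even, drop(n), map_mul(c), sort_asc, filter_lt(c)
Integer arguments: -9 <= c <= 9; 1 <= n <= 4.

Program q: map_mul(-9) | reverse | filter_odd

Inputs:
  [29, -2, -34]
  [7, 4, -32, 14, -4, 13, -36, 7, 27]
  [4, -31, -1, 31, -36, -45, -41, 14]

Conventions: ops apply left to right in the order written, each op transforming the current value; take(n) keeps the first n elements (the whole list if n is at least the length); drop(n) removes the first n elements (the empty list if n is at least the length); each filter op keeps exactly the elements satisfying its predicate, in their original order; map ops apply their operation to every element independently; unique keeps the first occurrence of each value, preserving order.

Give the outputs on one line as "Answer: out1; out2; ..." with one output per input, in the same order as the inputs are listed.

Execution, op by op:
  [29, -2, -34] -> [-261, 18, 306] -> [306, 18, -261] -> [-261]
  [7, 4, -32, 14, -4, 13, -36, 7, 27] -> [-63, -36, 288, -126, 36, -117, 324, -63, -243] -> [-243, -63, 324, -117, 36, -126, 288, -36, -63] -> [-243, -63, -117, -63]
  [4, -31, -1, 31, -36, -45, -41, 14] -> [-36, 279, 9, -279, 324, 405, 369, -126] -> [-126, 369, 405, 324, -279, 9, 279, -36] -> [369, 405, -279, 9, 279]

[-261]; [-243, -63, -117, -63]; [369, 405, -279, 9, 279]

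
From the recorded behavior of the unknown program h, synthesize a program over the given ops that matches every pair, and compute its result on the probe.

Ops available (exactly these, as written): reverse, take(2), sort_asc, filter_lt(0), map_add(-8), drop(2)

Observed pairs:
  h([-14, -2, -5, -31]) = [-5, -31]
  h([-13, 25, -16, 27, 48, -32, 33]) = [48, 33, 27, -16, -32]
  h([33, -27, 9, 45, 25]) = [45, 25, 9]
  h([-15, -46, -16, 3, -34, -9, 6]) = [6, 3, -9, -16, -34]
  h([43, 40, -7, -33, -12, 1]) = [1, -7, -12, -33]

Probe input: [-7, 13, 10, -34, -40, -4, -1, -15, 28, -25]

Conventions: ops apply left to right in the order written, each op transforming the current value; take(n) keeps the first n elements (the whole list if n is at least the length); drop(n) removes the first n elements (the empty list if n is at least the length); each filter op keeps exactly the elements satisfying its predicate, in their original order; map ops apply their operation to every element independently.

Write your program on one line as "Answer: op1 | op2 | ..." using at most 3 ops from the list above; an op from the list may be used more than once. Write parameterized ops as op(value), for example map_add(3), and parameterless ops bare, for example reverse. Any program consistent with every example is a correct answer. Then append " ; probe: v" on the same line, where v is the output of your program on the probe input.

drop(2) | sort_asc | reverse ; probe: [28, 10, -1, -4, -15, -25, -34, -40]

Check, running the answer program on each example:
  [-14, -2, -5, -31] -> [-5, -31] -> [-31, -5] -> [-5, -31]
  [-13, 25, -16, 27, 48, -32, 33] -> [-16, 27, 48, -32, 33] -> [-32, -16, 27, 33, 48] -> [48, 33, 27, -16, -32]
  [33, -27, 9, 45, 25] -> [9, 45, 25] -> [9, 25, 45] -> [45, 25, 9]
  [-15, -46, -16, 3, -34, -9, 6] -> [-16, 3, -34, -9, 6] -> [-34, -16, -9, 3, 6] -> [6, 3, -9, -16, -34]
  [43, 40, -7, -33, -12, 1] -> [-7, -33, -12, 1] -> [-33, -12, -7, 1] -> [1, -7, -12, -33]
  probe: [-7, 13, 10, -34, -40, -4, -1, -15, 28, -25] -> [10, -34, -40, -4, -1, -15, 28, -25] -> [-40, -34, -25, -15, -4, -1, 10, 28] -> [28, 10, -1, -4, -15, -25, -34, -40]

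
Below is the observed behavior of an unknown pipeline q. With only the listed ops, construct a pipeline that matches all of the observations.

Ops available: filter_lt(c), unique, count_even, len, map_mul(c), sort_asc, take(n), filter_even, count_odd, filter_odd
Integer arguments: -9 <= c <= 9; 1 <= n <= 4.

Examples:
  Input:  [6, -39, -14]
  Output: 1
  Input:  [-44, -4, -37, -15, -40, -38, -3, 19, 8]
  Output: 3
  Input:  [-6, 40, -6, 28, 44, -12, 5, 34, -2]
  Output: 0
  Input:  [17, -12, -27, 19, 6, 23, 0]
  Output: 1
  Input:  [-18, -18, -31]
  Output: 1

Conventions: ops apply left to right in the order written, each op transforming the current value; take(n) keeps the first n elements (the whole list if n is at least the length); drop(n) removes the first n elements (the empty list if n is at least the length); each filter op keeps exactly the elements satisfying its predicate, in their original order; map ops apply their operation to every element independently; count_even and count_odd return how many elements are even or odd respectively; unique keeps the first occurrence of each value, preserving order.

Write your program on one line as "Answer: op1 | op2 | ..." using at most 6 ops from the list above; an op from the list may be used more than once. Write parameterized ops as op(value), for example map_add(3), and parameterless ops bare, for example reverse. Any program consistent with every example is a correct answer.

map_mul(7) | sort_asc | filter_lt(-6) | unique | count_odd

Check, running the answer program on each example:
  [6, -39, -14] -> [42, -273, -98] -> [-273, -98, 42] -> [-273, -98] -> [-273, -98] -> 1
  [-44, -4, -37, -15, -40, -38, -3, 19, 8] -> [-308, -28, -259, -105, -280, -266, -21, 133, 56] -> [-308, -280, -266, -259, -105, -28, -21, 56, 133] -> [-308, -280, -266, -259, -105, -28, -21] -> [-308, -280, -266, -259, -105, -28, -21] -> 3
  [-6, 40, -6, 28, 44, -12, 5, 34, -2] -> [-42, 280, -42, 196, 308, -84, 35, 238, -14] -> [-84, -42, -42, -14, 35, 196, 238, 280, 308] -> [-84, -42, -42, -14] -> [-84, -42, -14] -> 0
  [17, -12, -27, 19, 6, 23, 0] -> [119, -84, -189, 133, 42, 161, 0] -> [-189, -84, 0, 42, 119, 133, 161] -> [-189, -84] -> [-189, -84] -> 1
  [-18, -18, -31] -> [-126, -126, -217] -> [-217, -126, -126] -> [-217, -126, -126] -> [-217, -126] -> 1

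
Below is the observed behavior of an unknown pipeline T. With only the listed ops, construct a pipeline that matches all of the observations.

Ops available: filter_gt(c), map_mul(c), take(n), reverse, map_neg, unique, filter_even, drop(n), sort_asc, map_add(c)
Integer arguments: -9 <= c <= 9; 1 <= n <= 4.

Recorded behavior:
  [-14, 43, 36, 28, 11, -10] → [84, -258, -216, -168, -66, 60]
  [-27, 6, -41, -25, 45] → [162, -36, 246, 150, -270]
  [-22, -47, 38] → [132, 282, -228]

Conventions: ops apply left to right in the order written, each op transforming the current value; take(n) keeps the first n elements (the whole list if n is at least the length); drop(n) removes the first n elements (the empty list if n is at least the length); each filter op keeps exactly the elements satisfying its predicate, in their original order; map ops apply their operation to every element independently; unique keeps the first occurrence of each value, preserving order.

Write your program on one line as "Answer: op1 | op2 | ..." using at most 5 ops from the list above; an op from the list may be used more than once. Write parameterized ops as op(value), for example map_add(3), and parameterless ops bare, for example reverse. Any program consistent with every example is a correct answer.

reverse | map_mul(-3) | map_mul(2) | reverse

Check, running the answer program on each example:
  [-14, 43, 36, 28, 11, -10] -> [-10, 11, 28, 36, 43, -14] -> [30, -33, -84, -108, -129, 42] -> [60, -66, -168, -216, -258, 84] -> [84, -258, -216, -168, -66, 60]
  [-27, 6, -41, -25, 45] -> [45, -25, -41, 6, -27] -> [-135, 75, 123, -18, 81] -> [-270, 150, 246, -36, 162] -> [162, -36, 246, 150, -270]
  [-22, -47, 38] -> [38, -47, -22] -> [-114, 141, 66] -> [-228, 282, 132] -> [132, 282, -228]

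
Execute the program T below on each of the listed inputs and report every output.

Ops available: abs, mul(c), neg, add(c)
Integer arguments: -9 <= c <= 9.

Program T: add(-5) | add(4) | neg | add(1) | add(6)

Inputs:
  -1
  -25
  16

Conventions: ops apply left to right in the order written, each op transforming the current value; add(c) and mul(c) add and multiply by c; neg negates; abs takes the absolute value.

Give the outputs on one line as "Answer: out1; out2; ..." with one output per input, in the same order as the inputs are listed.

Execution, op by op:
  -1 -> -6 -> -2 -> 2 -> 3 -> 9
  -25 -> -30 -> -26 -> 26 -> 27 -> 33
  16 -> 11 -> 15 -> -15 -> -14 -> -8

9; 33; -8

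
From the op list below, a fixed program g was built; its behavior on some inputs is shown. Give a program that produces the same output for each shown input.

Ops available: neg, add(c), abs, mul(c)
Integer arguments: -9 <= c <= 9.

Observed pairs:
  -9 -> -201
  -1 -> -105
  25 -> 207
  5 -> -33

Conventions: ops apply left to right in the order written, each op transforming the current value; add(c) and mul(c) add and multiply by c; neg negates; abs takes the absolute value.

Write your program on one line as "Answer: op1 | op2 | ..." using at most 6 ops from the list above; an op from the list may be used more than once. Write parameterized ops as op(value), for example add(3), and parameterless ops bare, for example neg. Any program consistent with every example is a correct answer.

add(-8) | mul(6) | mul(-2) | add(6) | add(-9) | neg

Check, running the answer program on each example:
  -9 -> -17 -> -102 -> 204 -> 210 -> 201 -> -201
  -1 -> -9 -> -54 -> 108 -> 114 -> 105 -> -105
  25 -> 17 -> 102 -> -204 -> -198 -> -207 -> 207
  5 -> -3 -> -18 -> 36 -> 42 -> 33 -> -33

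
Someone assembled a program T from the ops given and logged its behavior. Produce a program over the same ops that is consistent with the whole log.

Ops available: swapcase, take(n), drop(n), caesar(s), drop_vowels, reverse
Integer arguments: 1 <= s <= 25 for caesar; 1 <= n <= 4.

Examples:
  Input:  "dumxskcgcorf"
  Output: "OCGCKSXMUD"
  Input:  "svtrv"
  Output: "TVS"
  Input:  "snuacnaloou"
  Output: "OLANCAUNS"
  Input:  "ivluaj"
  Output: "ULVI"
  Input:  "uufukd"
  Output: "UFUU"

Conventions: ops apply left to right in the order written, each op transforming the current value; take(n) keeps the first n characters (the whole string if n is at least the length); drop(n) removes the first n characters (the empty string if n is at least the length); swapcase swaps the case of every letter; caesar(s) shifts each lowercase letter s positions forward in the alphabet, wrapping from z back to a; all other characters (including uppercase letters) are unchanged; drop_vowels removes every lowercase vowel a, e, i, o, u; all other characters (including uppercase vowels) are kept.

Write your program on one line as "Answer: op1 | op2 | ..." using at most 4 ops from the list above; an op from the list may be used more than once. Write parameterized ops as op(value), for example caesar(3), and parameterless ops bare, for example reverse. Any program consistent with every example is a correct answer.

reverse | drop(2) | swapcase

Check, running the answer program on each example:
  "dumxskcgcorf" -> "frocgcksxmud" -> "ocgcksxmud" -> "OCGCKSXMUD"
  "svtrv" -> "vrtvs" -> "tvs" -> "TVS"
  "snuacnaloou" -> "uoolancauns" -> "olancauns" -> "OLANCAUNS"
  "ivluaj" -> "jaulvi" -> "ulvi" -> "ULVI"
  "uufukd" -> "dkufuu" -> "ufuu" -> "UFUU"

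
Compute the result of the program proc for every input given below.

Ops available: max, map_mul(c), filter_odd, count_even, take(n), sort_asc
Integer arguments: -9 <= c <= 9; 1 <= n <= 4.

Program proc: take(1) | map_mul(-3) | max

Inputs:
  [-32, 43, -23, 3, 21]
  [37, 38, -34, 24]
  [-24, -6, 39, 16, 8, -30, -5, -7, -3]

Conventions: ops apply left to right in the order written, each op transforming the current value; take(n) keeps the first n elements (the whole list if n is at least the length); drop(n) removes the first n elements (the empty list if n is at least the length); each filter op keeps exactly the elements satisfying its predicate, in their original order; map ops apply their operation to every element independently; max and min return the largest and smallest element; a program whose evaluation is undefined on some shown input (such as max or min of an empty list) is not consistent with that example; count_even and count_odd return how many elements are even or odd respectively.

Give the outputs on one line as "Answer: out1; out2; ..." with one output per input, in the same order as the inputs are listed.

96; -111; 72

Execution, op by op:
  [-32, 43, -23, 3, 21] -> [-32] -> [96] -> 96
  [37, 38, -34, 24] -> [37] -> [-111] -> -111
  [-24, -6, 39, 16, 8, -30, -5, -7, -3] -> [-24] -> [72] -> 72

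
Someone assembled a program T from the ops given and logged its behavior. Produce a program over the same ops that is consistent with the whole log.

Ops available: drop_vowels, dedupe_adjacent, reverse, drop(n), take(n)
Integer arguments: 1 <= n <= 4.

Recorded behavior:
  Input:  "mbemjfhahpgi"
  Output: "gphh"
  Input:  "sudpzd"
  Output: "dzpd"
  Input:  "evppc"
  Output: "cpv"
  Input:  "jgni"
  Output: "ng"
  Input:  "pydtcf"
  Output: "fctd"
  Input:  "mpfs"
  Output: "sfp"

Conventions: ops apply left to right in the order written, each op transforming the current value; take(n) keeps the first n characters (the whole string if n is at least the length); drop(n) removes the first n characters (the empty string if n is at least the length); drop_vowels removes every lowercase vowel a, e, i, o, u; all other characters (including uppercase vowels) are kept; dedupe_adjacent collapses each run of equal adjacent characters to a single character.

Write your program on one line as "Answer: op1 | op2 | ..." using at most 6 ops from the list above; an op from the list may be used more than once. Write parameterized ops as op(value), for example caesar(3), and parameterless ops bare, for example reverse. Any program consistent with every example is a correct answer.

drop(1) | reverse | dedupe_adjacent | drop_vowels | take(4)

Check, running the answer program on each example:
  "mbemjfhahpgi" -> "bemjfhahpgi" -> "igphahfjmeb" -> "igphahfjmeb" -> "gphhfjmb" -> "gphh"
  "sudpzd" -> "udpzd" -> "dzpdu" -> "dzpdu" -> "dzpd" -> "dzpd"
  "evppc" -> "vppc" -> "cppv" -> "cpv" -> "cpv" -> "cpv"
  "jgni" -> "gni" -> "ing" -> "ing" -> "ng" -> "ng"
  "pydtcf" -> "ydtcf" -> "fctdy" -> "fctdy" -> "fctdy" -> "fctd"
  "mpfs" -> "pfs" -> "sfp" -> "sfp" -> "sfp" -> "sfp"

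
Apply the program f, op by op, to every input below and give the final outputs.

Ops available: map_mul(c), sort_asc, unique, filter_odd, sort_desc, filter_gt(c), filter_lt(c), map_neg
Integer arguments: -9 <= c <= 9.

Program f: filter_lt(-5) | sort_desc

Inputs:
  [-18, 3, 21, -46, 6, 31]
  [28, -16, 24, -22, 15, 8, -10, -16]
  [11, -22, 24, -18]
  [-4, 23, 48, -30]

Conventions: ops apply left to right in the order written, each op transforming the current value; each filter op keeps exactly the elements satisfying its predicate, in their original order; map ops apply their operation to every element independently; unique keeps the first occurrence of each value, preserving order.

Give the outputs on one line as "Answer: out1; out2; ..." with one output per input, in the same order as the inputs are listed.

Execution, op by op:
  [-18, 3, 21, -46, 6, 31] -> [-18, -46] -> [-18, -46]
  [28, -16, 24, -22, 15, 8, -10, -16] -> [-16, -22, -10, -16] -> [-10, -16, -16, -22]
  [11, -22, 24, -18] -> [-22, -18] -> [-18, -22]
  [-4, 23, 48, -30] -> [-30] -> [-30]

[-18, -46]; [-10, -16, -16, -22]; [-18, -22]; [-30]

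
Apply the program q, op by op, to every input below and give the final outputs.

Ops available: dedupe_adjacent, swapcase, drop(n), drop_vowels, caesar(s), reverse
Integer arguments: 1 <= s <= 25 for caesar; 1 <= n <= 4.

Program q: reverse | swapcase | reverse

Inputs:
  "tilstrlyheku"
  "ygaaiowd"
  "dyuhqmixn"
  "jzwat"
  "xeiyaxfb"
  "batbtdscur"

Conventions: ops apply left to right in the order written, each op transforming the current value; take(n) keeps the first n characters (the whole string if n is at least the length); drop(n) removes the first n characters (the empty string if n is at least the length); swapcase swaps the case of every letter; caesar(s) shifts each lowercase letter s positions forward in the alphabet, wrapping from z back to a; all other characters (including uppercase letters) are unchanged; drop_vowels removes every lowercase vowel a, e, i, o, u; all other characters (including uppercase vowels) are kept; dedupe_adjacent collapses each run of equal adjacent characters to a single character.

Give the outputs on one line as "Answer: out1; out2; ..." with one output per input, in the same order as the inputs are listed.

Execution, op by op:
  "tilstrlyheku" -> "ukehylrtslit" -> "UKEHYLRTSLIT" -> "TILSTRLYHEKU"
  "ygaaiowd" -> "dwoiaagy" -> "DWOIAAGY" -> "YGAAIOWD"
  "dyuhqmixn" -> "nximqhuyd" -> "NXIMQHUYD" -> "DYUHQMIXN"
  "jzwat" -> "tawzj" -> "TAWZJ" -> "JZWAT"
  "xeiyaxfb" -> "bfxayiex" -> "BFXAYIEX" -> "XEIYAXFB"
  "batbtdscur" -> "rucsdtbtab" -> "RUCSDTBTAB" -> "BATBTDSCUR"

"TILSTRLYHEKU"; "YGAAIOWD"; "DYUHQMIXN"; "JZWAT"; "XEIYAXFB"; "BATBTDSCUR"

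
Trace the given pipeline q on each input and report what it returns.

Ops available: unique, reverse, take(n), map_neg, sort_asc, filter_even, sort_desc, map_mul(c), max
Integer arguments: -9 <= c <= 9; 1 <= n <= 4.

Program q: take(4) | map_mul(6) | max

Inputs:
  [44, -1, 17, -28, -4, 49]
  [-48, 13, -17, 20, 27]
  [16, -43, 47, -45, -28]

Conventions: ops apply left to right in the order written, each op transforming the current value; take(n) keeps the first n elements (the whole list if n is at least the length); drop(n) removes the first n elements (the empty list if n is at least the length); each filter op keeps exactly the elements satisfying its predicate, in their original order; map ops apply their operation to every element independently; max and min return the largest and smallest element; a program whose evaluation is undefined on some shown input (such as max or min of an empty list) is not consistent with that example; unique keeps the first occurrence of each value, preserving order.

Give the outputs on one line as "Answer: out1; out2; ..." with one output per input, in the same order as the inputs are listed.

264; 120; 282

Execution, op by op:
  [44, -1, 17, -28, -4, 49] -> [44, -1, 17, -28] -> [264, -6, 102, -168] -> 264
  [-48, 13, -17, 20, 27] -> [-48, 13, -17, 20] -> [-288, 78, -102, 120] -> 120
  [16, -43, 47, -45, -28] -> [16, -43, 47, -45] -> [96, -258, 282, -270] -> 282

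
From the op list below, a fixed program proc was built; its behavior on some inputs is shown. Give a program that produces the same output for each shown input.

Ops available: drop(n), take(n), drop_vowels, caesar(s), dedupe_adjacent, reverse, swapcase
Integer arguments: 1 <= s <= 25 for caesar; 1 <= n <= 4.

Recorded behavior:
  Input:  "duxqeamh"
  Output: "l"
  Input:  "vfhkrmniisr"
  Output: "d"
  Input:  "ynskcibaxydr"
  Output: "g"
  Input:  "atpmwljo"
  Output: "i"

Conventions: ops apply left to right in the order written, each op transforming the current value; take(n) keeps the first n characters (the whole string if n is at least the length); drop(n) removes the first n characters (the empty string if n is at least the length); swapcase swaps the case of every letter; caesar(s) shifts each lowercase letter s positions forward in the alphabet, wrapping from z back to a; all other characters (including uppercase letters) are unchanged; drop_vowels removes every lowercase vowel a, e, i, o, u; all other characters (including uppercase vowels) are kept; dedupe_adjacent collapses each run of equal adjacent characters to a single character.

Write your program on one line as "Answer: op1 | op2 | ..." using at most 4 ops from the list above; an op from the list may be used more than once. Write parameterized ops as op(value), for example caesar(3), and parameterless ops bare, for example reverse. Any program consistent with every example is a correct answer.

caesar(9) | take(1) | caesar(11) | caesar(14)

Check, running the answer program on each example:
  "duxqeamh" -> "mdgznjvq" -> "m" -> "x" -> "l"
  "vfhkrmniisr" -> "eoqtavwrrba" -> "e" -> "p" -> "d"
  "ynskcibaxydr" -> "hwbtlrkjghma" -> "h" -> "s" -> "g"
  "atpmwljo" -> "jcyvfusx" -> "j" -> "u" -> "i"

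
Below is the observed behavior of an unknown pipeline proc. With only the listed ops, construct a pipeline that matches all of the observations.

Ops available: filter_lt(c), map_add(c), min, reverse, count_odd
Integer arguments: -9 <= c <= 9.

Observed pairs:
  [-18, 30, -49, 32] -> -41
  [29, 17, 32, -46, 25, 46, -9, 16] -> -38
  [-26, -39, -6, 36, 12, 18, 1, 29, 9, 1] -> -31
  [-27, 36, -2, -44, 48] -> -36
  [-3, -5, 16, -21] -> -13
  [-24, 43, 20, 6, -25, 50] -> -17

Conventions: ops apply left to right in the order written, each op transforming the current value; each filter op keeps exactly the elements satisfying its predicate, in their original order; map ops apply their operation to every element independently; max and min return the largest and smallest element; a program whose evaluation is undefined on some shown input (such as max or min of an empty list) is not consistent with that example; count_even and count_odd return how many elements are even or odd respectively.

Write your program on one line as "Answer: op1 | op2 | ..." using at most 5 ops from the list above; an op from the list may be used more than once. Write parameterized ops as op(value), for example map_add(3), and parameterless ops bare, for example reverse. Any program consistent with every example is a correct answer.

filter_lt(3) | map_add(8) | reverse | min

Check, running the answer program on each example:
  [-18, 30, -49, 32] -> [-18, -49] -> [-10, -41] -> [-41, -10] -> -41
  [29, 17, 32, -46, 25, 46, -9, 16] -> [-46, -9] -> [-38, -1] -> [-1, -38] -> -38
  [-26, -39, -6, 36, 12, 18, 1, 29, 9, 1] -> [-26, -39, -6, 1, 1] -> [-18, -31, 2, 9, 9] -> [9, 9, 2, -31, -18] -> -31
  [-27, 36, -2, -44, 48] -> [-27, -2, -44] -> [-19, 6, -36] -> [-36, 6, -19] -> -36
  [-3, -5, 16, -21] -> [-3, -5, -21] -> [5, 3, -13] -> [-13, 3, 5] -> -13
  [-24, 43, 20, 6, -25, 50] -> [-24, -25] -> [-16, -17] -> [-17, -16] -> -17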